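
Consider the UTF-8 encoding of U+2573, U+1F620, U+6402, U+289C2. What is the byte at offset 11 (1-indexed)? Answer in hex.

0xF0

1-indexed offset 11 is 0-indexed offset 10.
U+2573 → 3-byte form E2 95 B3 at offsets 0–2.
U+1F620 → 4-byte form F0 9F 98 A0 at offsets 3–6.
U+6402 → 3-byte form E6 90 82 at offsets 7–9.
U+289C2 → 4-byte form F0 A8 A7 82 at offsets 10–13.
Offset 10 falls in char 4's range; it's byte 1 of F0 A8 A7 82 = 0xF0.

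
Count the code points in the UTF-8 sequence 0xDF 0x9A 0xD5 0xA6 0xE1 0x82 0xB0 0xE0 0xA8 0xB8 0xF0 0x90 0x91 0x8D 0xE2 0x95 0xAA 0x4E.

7

Byte at offset 0: 0xDF = 11011111 → 2-byte char (#1). Advance 2.
Byte at offset 2: 0xD5 = 11010101 → 2-byte char (#2). Advance 2.
Byte at offset 4: 0xE1 = 11100001 → 3-byte char (#3). Advance 3.
Byte at offset 7: 0xE0 = 11100000 → 3-byte char (#4). Advance 3.
Byte at offset 10: 0xF0 = 11110000 → 4-byte char (#5). Advance 4.
Byte at offset 14: 0xE2 = 11100010 → 3-byte char (#6). Advance 3.
Byte at offset 17: 0x4E = 01001110 → 1-byte char (#7). Advance 1.
Reached end at offset 18 after 7 code points.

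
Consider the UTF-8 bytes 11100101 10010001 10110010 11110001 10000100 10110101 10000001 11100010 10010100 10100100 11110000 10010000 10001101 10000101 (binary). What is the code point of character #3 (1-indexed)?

Offset 0: leading byte 0xE5 = 11100101 → 3-byte char #1 = E5 91 B2.
Offset 3: leading byte 0xF1 = 11110001 → 4-byte char #2 = F1 84 B5 81.
Offset 7: leading byte 0xE2 = 11100010 → 3-byte char #3 = E2 94 A4.
Leading byte 0xE2 = 11100010 matches 1110xxxx → 3-byte sequence.
Byte 1: 0xE2 = 11100010, payload 0010 (4 bits).
Byte 2: 0x94 = 10010100 (10xxxxxx ✓), payload 010100.
Byte 3: 0xA4 = 10100100 (10xxxxxx ✓), payload 100100.
Concatenate: 0010010100100100 = 0x2524 (16 bits → U+2524).

U+2524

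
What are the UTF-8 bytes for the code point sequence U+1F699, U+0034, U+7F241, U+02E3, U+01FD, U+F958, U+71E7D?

U+1F699: 4-byte form → F0 9F 9A 99.
U+0034: 1-byte form → 34.
U+7F241: 4-byte form → F1 BF 89 81.
U+02E3: 2-byte form → CB A3.
U+01FD: 2-byte form → C7 BD.
U+F958: 3-byte form → EF A5 98.
U+71E7D: 4-byte form → F1 B1 B9 BD.
Concatenated (20 bytes): F0 9F 9A 99 34 F1 BF 89 81 CB A3 C7 BD EF A5 98 F1 B1 B9 BD.

F0 9F 9A 99 34 F1 BF 89 81 CB A3 C7 BD EF A5 98 F1 B1 B9 BD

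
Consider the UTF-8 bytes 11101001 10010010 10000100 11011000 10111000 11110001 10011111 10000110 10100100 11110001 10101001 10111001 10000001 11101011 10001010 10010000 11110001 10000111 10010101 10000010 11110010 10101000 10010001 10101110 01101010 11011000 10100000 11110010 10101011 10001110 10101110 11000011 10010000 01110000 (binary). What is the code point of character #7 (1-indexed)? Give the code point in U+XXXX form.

Offset 0: leading byte 0xE9 = 11101001 → 3-byte char #1 = E9 92 84.
Offset 3: leading byte 0xD8 = 11011000 → 2-byte char #2 = D8 B8.
Offset 5: leading byte 0xF1 = 11110001 → 4-byte char #3 = F1 9F 86 A4.
Offset 9: leading byte 0xF1 = 11110001 → 4-byte char #4 = F1 A9 B9 81.
Offset 13: leading byte 0xEB = 11101011 → 3-byte char #5 = EB 8A 90.
Offset 16: leading byte 0xF1 = 11110001 → 4-byte char #6 = F1 87 95 82.
Offset 20: leading byte 0xF2 = 11110010 → 4-byte char #7 = F2 A8 91 AE.
Leading byte 0xF2 = 11110010 matches 11110xxx → 4-byte sequence.
Byte 1: 0xF2 = 11110010, payload 010 (3 bits).
Byte 2: 0xA8 = 10101000 (10xxxxxx ✓), payload 101000.
Byte 3: 0x91 = 10010001 (10xxxxxx ✓), payload 010001.
Byte 4: 0xAE = 10101110 (10xxxxxx ✓), payload 101110.
Concatenate: 010101000010001101110 = 0xA846E (21 bits → U+A846E).

U+A846E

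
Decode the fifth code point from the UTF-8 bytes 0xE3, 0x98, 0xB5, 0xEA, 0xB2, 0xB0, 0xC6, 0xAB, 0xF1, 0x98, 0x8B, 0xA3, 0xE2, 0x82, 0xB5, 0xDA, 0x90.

U+20B5

Offset 0: leading byte 0xE3 = 11100011 → 3-byte char #1 = E3 98 B5.
Offset 3: leading byte 0xEA = 11101010 → 3-byte char #2 = EA B2 B0.
Offset 6: leading byte 0xC6 = 11000110 → 2-byte char #3 = C6 AB.
Offset 8: leading byte 0xF1 = 11110001 → 4-byte char #4 = F1 98 8B A3.
Offset 12: leading byte 0xE2 = 11100010 → 3-byte char #5 = E2 82 B5.
Leading byte 0xE2 = 11100010 matches 1110xxxx → 3-byte sequence.
Byte 1: 0xE2 = 11100010, payload 0010 (4 bits).
Byte 2: 0x82 = 10000010 (10xxxxxx ✓), payload 000010.
Byte 3: 0xB5 = 10110101 (10xxxxxx ✓), payload 110101.
Concatenate: 0010000010110101 = 0x20B5 (16 bits → U+20B5).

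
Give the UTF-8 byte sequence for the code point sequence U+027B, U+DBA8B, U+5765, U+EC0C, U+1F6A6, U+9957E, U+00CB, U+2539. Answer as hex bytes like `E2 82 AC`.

U+027B: 2-byte form → C9 BB.
U+DBA8B: 4-byte form → F3 9B AA 8B.
U+5765: 3-byte form → E5 9D A5.
U+EC0C: 3-byte form → EE B0 8C.
U+1F6A6: 4-byte form → F0 9F 9A A6.
U+9957E: 4-byte form → F2 99 95 BE.
U+00CB: 2-byte form → C3 8B.
U+2539: 3-byte form → E2 94 B9.
Concatenated (25 bytes): C9 BB F3 9B AA 8B E5 9D A5 EE B0 8C F0 9F 9A A6 F2 99 95 BE C3 8B E2 94 B9.

C9 BB F3 9B AA 8B E5 9D A5 EE B0 8C F0 9F 9A A6 F2 99 95 BE C3 8B E2 94 B9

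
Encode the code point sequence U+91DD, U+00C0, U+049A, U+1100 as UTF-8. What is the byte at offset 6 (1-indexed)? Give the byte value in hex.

1-indexed offset 6 is 0-indexed offset 5.
U+91DD → 3-byte form E9 87 9D at offsets 0–2.
U+00C0 → 2-byte form C3 80 at offsets 3–4.
U+049A → 2-byte form D2 9A at offsets 5–6.
Offset 5 falls in char 3's range; it's byte 1 of D2 9A = 0xD2.

0xD2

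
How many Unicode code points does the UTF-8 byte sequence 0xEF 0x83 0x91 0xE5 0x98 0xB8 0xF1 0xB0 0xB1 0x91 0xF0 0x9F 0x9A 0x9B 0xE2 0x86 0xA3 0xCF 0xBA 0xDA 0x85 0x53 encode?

Byte at offset 0: 0xEF = 11101111 → 3-byte char (#1). Advance 3.
Byte at offset 3: 0xE5 = 11100101 → 3-byte char (#2). Advance 3.
Byte at offset 6: 0xF1 = 11110001 → 4-byte char (#3). Advance 4.
Byte at offset 10: 0xF0 = 11110000 → 4-byte char (#4). Advance 4.
Byte at offset 14: 0xE2 = 11100010 → 3-byte char (#5). Advance 3.
Byte at offset 17: 0xCF = 11001111 → 2-byte char (#6). Advance 2.
Byte at offset 19: 0xDA = 11011010 → 2-byte char (#7). Advance 2.
Byte at offset 21: 0x53 = 01010011 → 1-byte char (#8). Advance 1.
Reached end at offset 22 after 8 code points.

8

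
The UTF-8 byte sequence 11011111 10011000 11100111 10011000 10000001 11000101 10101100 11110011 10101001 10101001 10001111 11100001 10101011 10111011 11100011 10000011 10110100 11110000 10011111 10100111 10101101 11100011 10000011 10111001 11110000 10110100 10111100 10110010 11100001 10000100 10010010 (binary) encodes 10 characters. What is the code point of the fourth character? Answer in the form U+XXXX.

U+E9A4F

Offset 0: leading byte 0xDF = 11011111 → 2-byte char #1 = DF 98.
Offset 2: leading byte 0xE7 = 11100111 → 3-byte char #2 = E7 98 81.
Offset 5: leading byte 0xC5 = 11000101 → 2-byte char #3 = C5 AC.
Offset 7: leading byte 0xF3 = 11110011 → 4-byte char #4 = F3 A9 A9 8F.
Leading byte 0xF3 = 11110011 matches 11110xxx → 4-byte sequence.
Byte 1: 0xF3 = 11110011, payload 011 (3 bits).
Byte 2: 0xA9 = 10101001 (10xxxxxx ✓), payload 101001.
Byte 3: 0xA9 = 10101001 (10xxxxxx ✓), payload 101001.
Byte 4: 0x8F = 10001111 (10xxxxxx ✓), payload 001111.
Concatenate: 011101001101001001111 = 0xE9A4F (21 bits → U+E9A4F).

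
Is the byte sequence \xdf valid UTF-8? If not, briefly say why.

Leading byte 0xDF = 11011111 → 2-byte form, but only 1 byte is present.

invalid (sequence truncated)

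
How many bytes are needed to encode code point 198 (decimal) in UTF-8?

U+00C6 = 0xC6. UTF-8 uses 1 byte below 0x80, 2 below 0x800, 3 below 0x10000, 4 up to 0x10FFFF. 0xC6 is in U+0080–U+07FF → 2 bytes.

2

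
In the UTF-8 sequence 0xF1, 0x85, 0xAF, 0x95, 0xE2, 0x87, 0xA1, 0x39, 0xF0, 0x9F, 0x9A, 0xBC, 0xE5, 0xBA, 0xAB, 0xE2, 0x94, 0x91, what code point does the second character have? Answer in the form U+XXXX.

Offset 0: leading byte 0xF1 = 11110001 → 4-byte char #1 = F1 85 AF 95.
Offset 4: leading byte 0xE2 = 11100010 → 3-byte char #2 = E2 87 A1.
Leading byte 0xE2 = 11100010 matches 1110xxxx → 3-byte sequence.
Byte 1: 0xE2 = 11100010, payload 0010 (4 bits).
Byte 2: 0x87 = 10000111 (10xxxxxx ✓), payload 000111.
Byte 3: 0xA1 = 10100001 (10xxxxxx ✓), payload 100001.
Concatenate: 0010000111100001 = 0x21E1 (16 bits → U+21E1).

U+21E1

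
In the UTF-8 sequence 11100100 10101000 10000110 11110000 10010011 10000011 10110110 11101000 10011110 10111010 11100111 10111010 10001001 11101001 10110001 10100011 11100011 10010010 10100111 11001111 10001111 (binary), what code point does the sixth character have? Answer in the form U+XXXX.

U+34A7

Offset 0: leading byte 0xE4 = 11100100 → 3-byte char #1 = E4 A8 86.
Offset 3: leading byte 0xF0 = 11110000 → 4-byte char #2 = F0 93 83 B6.
Offset 7: leading byte 0xE8 = 11101000 → 3-byte char #3 = E8 9E BA.
Offset 10: leading byte 0xE7 = 11100111 → 3-byte char #4 = E7 BA 89.
Offset 13: leading byte 0xE9 = 11101001 → 3-byte char #5 = E9 B1 A3.
Offset 16: leading byte 0xE3 = 11100011 → 3-byte char #6 = E3 92 A7.
Leading byte 0xE3 = 11100011 matches 1110xxxx → 3-byte sequence.
Byte 1: 0xE3 = 11100011, payload 0011 (4 bits).
Byte 2: 0x92 = 10010010 (10xxxxxx ✓), payload 010010.
Byte 3: 0xA7 = 10100111 (10xxxxxx ✓), payload 100111.
Concatenate: 0011010010100111 = 0x34A7 (16 bits → U+34A7).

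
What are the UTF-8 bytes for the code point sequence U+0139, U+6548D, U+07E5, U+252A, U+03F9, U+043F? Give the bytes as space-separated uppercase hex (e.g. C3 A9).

C4 B9 F1 A5 92 8D DF A5 E2 94 AA CF B9 D0 BF

U+0139: 2-byte form → C4 B9.
U+6548D: 4-byte form → F1 A5 92 8D.
U+07E5: 2-byte form → DF A5.
U+252A: 3-byte form → E2 94 AA.
U+03F9: 2-byte form → CF B9.
U+043F: 2-byte form → D0 BF.
Concatenated (15 bytes): C4 B9 F1 A5 92 8D DF A5 E2 94 AA CF B9 D0 BF.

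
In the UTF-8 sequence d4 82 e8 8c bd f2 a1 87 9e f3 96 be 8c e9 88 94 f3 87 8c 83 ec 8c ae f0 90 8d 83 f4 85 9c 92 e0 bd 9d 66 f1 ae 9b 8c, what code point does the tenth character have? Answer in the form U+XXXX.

U+0F5D

Offset 0: leading byte 0xD4 = 11010100 → 2-byte char #1 = D4 82.
Offset 2: leading byte 0xE8 = 11101000 → 3-byte char #2 = E8 8C BD.
Offset 5: leading byte 0xF2 = 11110010 → 4-byte char #3 = F2 A1 87 9E.
Offset 9: leading byte 0xF3 = 11110011 → 4-byte char #4 = F3 96 BE 8C.
Offset 13: leading byte 0xE9 = 11101001 → 3-byte char #5 = E9 88 94.
Offset 16: leading byte 0xF3 = 11110011 → 4-byte char #6 = F3 87 8C 83.
Offset 20: leading byte 0xEC = 11101100 → 3-byte char #7 = EC 8C AE.
Offset 23: leading byte 0xF0 = 11110000 → 4-byte char #8 = F0 90 8D 83.
Offset 27: leading byte 0xF4 = 11110100 → 4-byte char #9 = F4 85 9C 92.
Offset 31: leading byte 0xE0 = 11100000 → 3-byte char #10 = E0 BD 9D.
Leading byte 0xE0 = 11100000 matches 1110xxxx → 3-byte sequence.
Byte 1: 0xE0 = 11100000, payload 0000 (4 bits).
Byte 2: 0xBD = 10111101 (10xxxxxx ✓), payload 111101.
Byte 3: 0x9D = 10011101 (10xxxxxx ✓), payload 011101.
Concatenate: 0000111101011101 = 0xF5D (16 bits → U+0F5D).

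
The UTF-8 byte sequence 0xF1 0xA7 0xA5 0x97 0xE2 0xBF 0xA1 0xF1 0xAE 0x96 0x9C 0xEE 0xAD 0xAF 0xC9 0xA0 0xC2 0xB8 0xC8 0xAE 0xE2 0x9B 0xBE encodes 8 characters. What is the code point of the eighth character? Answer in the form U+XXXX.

U+26FE

Offset 0: leading byte 0xF1 = 11110001 → 4-byte char #1 = F1 A7 A5 97.
Offset 4: leading byte 0xE2 = 11100010 → 3-byte char #2 = E2 BF A1.
Offset 7: leading byte 0xF1 = 11110001 → 4-byte char #3 = F1 AE 96 9C.
Offset 11: leading byte 0xEE = 11101110 → 3-byte char #4 = EE AD AF.
Offset 14: leading byte 0xC9 = 11001001 → 2-byte char #5 = C9 A0.
Offset 16: leading byte 0xC2 = 11000010 → 2-byte char #6 = C2 B8.
Offset 18: leading byte 0xC8 = 11001000 → 2-byte char #7 = C8 AE.
Offset 20: leading byte 0xE2 = 11100010 → 3-byte char #8 = E2 9B BE.
Leading byte 0xE2 = 11100010 matches 1110xxxx → 3-byte sequence.
Byte 1: 0xE2 = 11100010, payload 0010 (4 bits).
Byte 2: 0x9B = 10011011 (10xxxxxx ✓), payload 011011.
Byte 3: 0xBE = 10111110 (10xxxxxx ✓), payload 111110.
Concatenate: 0010011011111110 = 0x26FE (16 bits → U+26FE).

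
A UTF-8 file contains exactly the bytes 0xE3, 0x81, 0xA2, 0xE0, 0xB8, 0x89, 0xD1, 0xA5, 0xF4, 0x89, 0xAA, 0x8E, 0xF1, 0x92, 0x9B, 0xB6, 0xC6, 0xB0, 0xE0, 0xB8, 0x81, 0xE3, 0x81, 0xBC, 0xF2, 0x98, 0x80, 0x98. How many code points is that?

Byte at offset 0: 0xE3 = 11100011 → 3-byte char (#1). Advance 3.
Byte at offset 3: 0xE0 = 11100000 → 3-byte char (#2). Advance 3.
Byte at offset 6: 0xD1 = 11010001 → 2-byte char (#3). Advance 2.
Byte at offset 8: 0xF4 = 11110100 → 4-byte char (#4). Advance 4.
Byte at offset 12: 0xF1 = 11110001 → 4-byte char (#5). Advance 4.
Byte at offset 16: 0xC6 = 11000110 → 2-byte char (#6). Advance 2.
Byte at offset 18: 0xE0 = 11100000 → 3-byte char (#7). Advance 3.
Byte at offset 21: 0xE3 = 11100011 → 3-byte char (#8). Advance 3.
Byte at offset 24: 0xF2 = 11110010 → 4-byte char (#9). Advance 4.
Reached end at offset 28 after 9 code points.

9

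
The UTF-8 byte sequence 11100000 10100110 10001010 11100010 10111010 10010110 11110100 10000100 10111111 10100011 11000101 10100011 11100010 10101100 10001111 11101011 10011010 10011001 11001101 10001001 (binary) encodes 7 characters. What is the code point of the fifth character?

U+2B0F

Offset 0: leading byte 0xE0 = 11100000 → 3-byte char #1 = E0 A6 8A.
Offset 3: leading byte 0xE2 = 11100010 → 3-byte char #2 = E2 BA 96.
Offset 6: leading byte 0xF4 = 11110100 → 4-byte char #3 = F4 84 BF A3.
Offset 10: leading byte 0xC5 = 11000101 → 2-byte char #4 = C5 A3.
Offset 12: leading byte 0xE2 = 11100010 → 3-byte char #5 = E2 AC 8F.
Leading byte 0xE2 = 11100010 matches 1110xxxx → 3-byte sequence.
Byte 1: 0xE2 = 11100010, payload 0010 (4 bits).
Byte 2: 0xAC = 10101100 (10xxxxxx ✓), payload 101100.
Byte 3: 0x8F = 10001111 (10xxxxxx ✓), payload 001111.
Concatenate: 0010101100001111 = 0x2B0F (16 bits → U+2B0F).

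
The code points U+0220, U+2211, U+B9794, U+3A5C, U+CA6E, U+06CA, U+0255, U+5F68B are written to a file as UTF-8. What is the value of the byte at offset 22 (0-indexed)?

0x8B

U+0220 → 2-byte form C8 A0 at offsets 0–1.
U+2211 → 3-byte form E2 88 91 at offsets 2–4.
U+B9794 → 4-byte form F2 B9 9E 94 at offsets 5–8.
U+3A5C → 3-byte form E3 A9 9C at offsets 9–11.
U+CA6E → 3-byte form EC A9 AE at offsets 12–14.
U+06CA → 2-byte form DB 8A at offsets 15–16.
U+0255 → 2-byte form C9 95 at offsets 17–18.
U+5F68B → 4-byte form F1 9F 9A 8B at offsets 19–22.
Offset 22 falls in char 8's range; it's byte 4 of F1 9F 9A 8B = 0x8B.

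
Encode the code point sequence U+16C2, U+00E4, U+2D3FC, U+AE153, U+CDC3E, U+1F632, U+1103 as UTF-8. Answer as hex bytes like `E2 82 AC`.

U+16C2: 3-byte form → E1 9B 82.
U+00E4: 2-byte form → C3 A4.
U+2D3FC: 4-byte form → F0 AD 8F BC.
U+AE153: 4-byte form → F2 AE 85 93.
U+CDC3E: 4-byte form → F3 8D B0 BE.
U+1F632: 4-byte form → F0 9F 98 B2.
U+1103: 3-byte form → E1 84 83.
Concatenated (24 bytes): E1 9B 82 C3 A4 F0 AD 8F BC F2 AE 85 93 F3 8D B0 BE F0 9F 98 B2 E1 84 83.

E1 9B 82 C3 A4 F0 AD 8F BC F2 AE 85 93 F3 8D B0 BE F0 9F 98 B2 E1 84 83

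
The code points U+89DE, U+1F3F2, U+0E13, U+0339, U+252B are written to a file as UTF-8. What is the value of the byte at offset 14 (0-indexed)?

0xAB

U+89DE → 3-byte form E8 A7 9E at offsets 0–2.
U+1F3F2 → 4-byte form F0 9F 8F B2 at offsets 3–6.
U+0E13 → 3-byte form E0 B8 93 at offsets 7–9.
U+0339 → 2-byte form CC B9 at offsets 10–11.
U+252B → 3-byte form E2 94 AB at offsets 12–14.
Offset 14 falls in char 5's range; it's byte 3 of E2 94 AB = 0xAB.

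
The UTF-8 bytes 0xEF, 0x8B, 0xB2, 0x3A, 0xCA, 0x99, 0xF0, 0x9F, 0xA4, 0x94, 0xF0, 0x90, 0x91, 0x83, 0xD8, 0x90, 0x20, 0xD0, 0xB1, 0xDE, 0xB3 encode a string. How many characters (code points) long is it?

Byte at offset 0: 0xEF = 11101111 → 3-byte char (#1). Advance 3.
Byte at offset 3: 0x3A = 00111010 → 1-byte char (#2). Advance 1.
Byte at offset 4: 0xCA = 11001010 → 2-byte char (#3). Advance 2.
Byte at offset 6: 0xF0 = 11110000 → 4-byte char (#4). Advance 4.
Byte at offset 10: 0xF0 = 11110000 → 4-byte char (#5). Advance 4.
Byte at offset 14: 0xD8 = 11011000 → 2-byte char (#6). Advance 2.
Byte at offset 16: 0x20 = 00100000 → 1-byte char (#7). Advance 1.
Byte at offset 17: 0xD0 = 11010000 → 2-byte char (#8). Advance 2.
Byte at offset 19: 0xDE = 11011110 → 2-byte char (#9). Advance 2.
Reached end at offset 21 after 9 code points.

9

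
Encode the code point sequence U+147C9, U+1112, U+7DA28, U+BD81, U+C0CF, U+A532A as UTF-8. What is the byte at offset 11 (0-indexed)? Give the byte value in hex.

0xEB

U+147C9 → 4-byte form F0 94 9F 89 at offsets 0–3.
U+1112 → 3-byte form E1 84 92 at offsets 4–6.
U+7DA28 → 4-byte form F1 BD A8 A8 at offsets 7–10.
U+BD81 → 3-byte form EB B6 81 at offsets 11–13.
Offset 11 falls in char 4's range; it's byte 1 of EB B6 81 = 0xEB.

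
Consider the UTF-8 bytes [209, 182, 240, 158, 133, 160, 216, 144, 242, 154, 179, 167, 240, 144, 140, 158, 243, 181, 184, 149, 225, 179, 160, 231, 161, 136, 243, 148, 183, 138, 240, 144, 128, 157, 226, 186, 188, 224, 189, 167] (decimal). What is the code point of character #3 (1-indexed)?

Offset 0: leading byte 0xD1 = 11010001 → 2-byte char #1 = D1 B6.
Offset 2: leading byte 0xF0 = 11110000 → 4-byte char #2 = F0 9E 85 A0.
Offset 6: leading byte 0xD8 = 11011000 → 2-byte char #3 = D8 90.
Leading byte 0xD8 = 11011000 matches 110xxxxx → 2-byte sequence.
Byte 1: 0xD8 = 11011000, payload 11000 (5 bits).
Byte 2: 0x90 = 10010000 (10xxxxxx ✓), payload 010000.
Concatenate: 11000010000 = 0x610 (11 bits → U+0610).

U+0610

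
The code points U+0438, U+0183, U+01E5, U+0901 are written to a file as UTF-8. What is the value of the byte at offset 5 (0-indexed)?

U+0438 → 2-byte form D0 B8 at offsets 0–1.
U+0183 → 2-byte form C6 83 at offsets 2–3.
U+01E5 → 2-byte form C7 A5 at offsets 4–5.
Offset 5 falls in char 3's range; it's byte 2 of C7 A5 = 0xA5.

0xA5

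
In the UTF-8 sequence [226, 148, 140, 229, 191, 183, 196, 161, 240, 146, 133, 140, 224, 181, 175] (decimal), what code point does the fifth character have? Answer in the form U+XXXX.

Offset 0: leading byte 0xE2 = 11100010 → 3-byte char #1 = E2 94 8C.
Offset 3: leading byte 0xE5 = 11100101 → 3-byte char #2 = E5 BF B7.
Offset 6: leading byte 0xC4 = 11000100 → 2-byte char #3 = C4 A1.
Offset 8: leading byte 0xF0 = 11110000 → 4-byte char #4 = F0 92 85 8C.
Offset 12: leading byte 0xE0 = 11100000 → 3-byte char #5 = E0 B5 AF.
Leading byte 0xE0 = 11100000 matches 1110xxxx → 3-byte sequence.
Byte 1: 0xE0 = 11100000, payload 0000 (4 bits).
Byte 2: 0xB5 = 10110101 (10xxxxxx ✓), payload 110101.
Byte 3: 0xAF = 10101111 (10xxxxxx ✓), payload 101111.
Concatenate: 0000110101101111 = 0xD6F (16 bits → U+0D6F).

U+0D6F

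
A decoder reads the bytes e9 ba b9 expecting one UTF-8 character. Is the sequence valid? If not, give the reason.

valid

Leading byte 0xE9 = 11101001 → 3-byte form.
Continuation bytes 0xBA=10111010, 0xB9=10111001 all match 10xxxxxx.
Decoded value 0x9EB9 is ≥ 0x800 (shortest form) and not a surrogate.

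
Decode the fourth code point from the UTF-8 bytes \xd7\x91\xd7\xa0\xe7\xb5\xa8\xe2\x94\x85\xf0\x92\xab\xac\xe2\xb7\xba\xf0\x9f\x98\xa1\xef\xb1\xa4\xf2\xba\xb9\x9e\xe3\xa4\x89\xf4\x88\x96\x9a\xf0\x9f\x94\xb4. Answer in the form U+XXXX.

U+2505

Offset 0: leading byte 0xD7 = 11010111 → 2-byte char #1 = D7 91.
Offset 2: leading byte 0xD7 = 11010111 → 2-byte char #2 = D7 A0.
Offset 4: leading byte 0xE7 = 11100111 → 3-byte char #3 = E7 B5 A8.
Offset 7: leading byte 0xE2 = 11100010 → 3-byte char #4 = E2 94 85.
Leading byte 0xE2 = 11100010 matches 1110xxxx → 3-byte sequence.
Byte 1: 0xE2 = 11100010, payload 0010 (4 bits).
Byte 2: 0x94 = 10010100 (10xxxxxx ✓), payload 010100.
Byte 3: 0x85 = 10000101 (10xxxxxx ✓), payload 000101.
Concatenate: 0010010100000101 = 0x2505 (16 bits → U+2505).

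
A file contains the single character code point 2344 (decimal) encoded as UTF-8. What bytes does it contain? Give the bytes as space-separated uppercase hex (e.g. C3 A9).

E0 A4 A8

U+0928 = 0x928 = 2344 decimal. In range U+0800–U+FFFF → 3-byte form: 1110xxxx 10xxxxxx 10xxxxxx.
Binary (16 bits): 0000100100101000.
Split 4+6+6: 0000 | 100100 | 101000.
Byte 1: 11100000 = 0xE0.
Byte 2: 10100100 = 0xA4.
Byte 3: 10101000 = 0xA8.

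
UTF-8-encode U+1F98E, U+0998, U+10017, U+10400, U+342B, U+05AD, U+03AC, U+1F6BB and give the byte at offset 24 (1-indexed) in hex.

1-indexed offset 24 is 0-indexed offset 23.
U+1F98E → 4-byte form F0 9F A6 8E at offsets 0–3.
U+0998 → 3-byte form E0 A6 98 at offsets 4–6.
U+10017 → 4-byte form F0 90 80 97 at offsets 7–10.
U+10400 → 4-byte form F0 90 90 80 at offsets 11–14.
U+342B → 3-byte form E3 90 AB at offsets 15–17.
U+05AD → 2-byte form D6 AD at offsets 18–19.
U+03AC → 2-byte form CE AC at offsets 20–21.
U+1F6BB → 4-byte form F0 9F 9A BB at offsets 22–25.
Offset 23 falls in char 8's range; it's byte 2 of F0 9F 9A BB = 0x9F.

0x9F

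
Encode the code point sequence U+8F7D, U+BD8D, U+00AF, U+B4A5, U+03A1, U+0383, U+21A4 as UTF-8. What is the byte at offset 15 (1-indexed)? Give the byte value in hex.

0x83

1-indexed offset 15 is 0-indexed offset 14.
U+8F7D → 3-byte form E8 BD BD at offsets 0–2.
U+BD8D → 3-byte form EB B6 8D at offsets 3–5.
U+00AF → 2-byte form C2 AF at offsets 6–7.
U+B4A5 → 3-byte form EB 92 A5 at offsets 8–10.
U+03A1 → 2-byte form CE A1 at offsets 11–12.
U+0383 → 2-byte form CE 83 at offsets 13–14.
Offset 14 falls in char 6's range; it's byte 2 of CE 83 = 0x83.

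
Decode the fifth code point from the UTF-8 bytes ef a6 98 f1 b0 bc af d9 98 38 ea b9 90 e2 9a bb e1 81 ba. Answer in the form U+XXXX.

Offset 0: leading byte 0xEF = 11101111 → 3-byte char #1 = EF A6 98.
Offset 3: leading byte 0xF1 = 11110001 → 4-byte char #2 = F1 B0 BC AF.
Offset 7: leading byte 0xD9 = 11011001 → 2-byte char #3 = D9 98.
Offset 9: leading byte 0x38 = 00111000 → 1-byte char #4 = 38.
Offset 10: leading byte 0xEA = 11101010 → 3-byte char #5 = EA B9 90.
Leading byte 0xEA = 11101010 matches 1110xxxx → 3-byte sequence.
Byte 1: 0xEA = 11101010, payload 1010 (4 bits).
Byte 2: 0xB9 = 10111001 (10xxxxxx ✓), payload 111001.
Byte 3: 0x90 = 10010000 (10xxxxxx ✓), payload 010000.
Concatenate: 1010111001010000 = 0xAE50 (16 bits → U+AE50).

U+AE50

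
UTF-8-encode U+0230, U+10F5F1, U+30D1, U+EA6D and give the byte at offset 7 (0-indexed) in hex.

U+0230 → 2-byte form C8 B0 at offsets 0–1.
U+10F5F1 → 4-byte form F4 8F 97 B1 at offsets 2–5.
U+30D1 → 3-byte form E3 83 91 at offsets 6–8.
Offset 7 falls in char 3's range; it's byte 2 of E3 83 91 = 0x83.

0x83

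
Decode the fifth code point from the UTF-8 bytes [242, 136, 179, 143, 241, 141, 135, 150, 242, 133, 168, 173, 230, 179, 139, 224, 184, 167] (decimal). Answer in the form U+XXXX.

U+0E27

Offset 0: leading byte 0xF2 = 11110010 → 4-byte char #1 = F2 88 B3 8F.
Offset 4: leading byte 0xF1 = 11110001 → 4-byte char #2 = F1 8D 87 96.
Offset 8: leading byte 0xF2 = 11110010 → 4-byte char #3 = F2 85 A8 AD.
Offset 12: leading byte 0xE6 = 11100110 → 3-byte char #4 = E6 B3 8B.
Offset 15: leading byte 0xE0 = 11100000 → 3-byte char #5 = E0 B8 A7.
Leading byte 0xE0 = 11100000 matches 1110xxxx → 3-byte sequence.
Byte 1: 0xE0 = 11100000, payload 0000 (4 bits).
Byte 2: 0xB8 = 10111000 (10xxxxxx ✓), payload 111000.
Byte 3: 0xA7 = 10100111 (10xxxxxx ✓), payload 100111.
Concatenate: 0000111000100111 = 0xE27 (16 bits → U+0E27).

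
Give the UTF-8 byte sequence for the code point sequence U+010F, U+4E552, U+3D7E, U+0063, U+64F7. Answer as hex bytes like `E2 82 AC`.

U+010F: 2-byte form → C4 8F.
U+4E552: 4-byte form → F1 8E 95 92.
U+3D7E: 3-byte form → E3 B5 BE.
U+0063: 1-byte form → 63.
U+64F7: 3-byte form → E6 93 B7.
Concatenated (13 bytes): C4 8F F1 8E 95 92 E3 B5 BE 63 E6 93 B7.

C4 8F F1 8E 95 92 E3 B5 BE 63 E6 93 B7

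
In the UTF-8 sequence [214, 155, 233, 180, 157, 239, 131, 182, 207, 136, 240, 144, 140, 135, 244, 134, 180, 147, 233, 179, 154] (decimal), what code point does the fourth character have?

Offset 0: leading byte 0xD6 = 11010110 → 2-byte char #1 = D6 9B.
Offset 2: leading byte 0xE9 = 11101001 → 3-byte char #2 = E9 B4 9D.
Offset 5: leading byte 0xEF = 11101111 → 3-byte char #3 = EF 83 B6.
Offset 8: leading byte 0xCF = 11001111 → 2-byte char #4 = CF 88.
Leading byte 0xCF = 11001111 matches 110xxxxx → 2-byte sequence.
Byte 1: 0xCF = 11001111, payload 01111 (5 bits).
Byte 2: 0x88 = 10001000 (10xxxxxx ✓), payload 001000.
Concatenate: 01111001000 = 0x3C8 (11 bits → U+03C8).

U+03C8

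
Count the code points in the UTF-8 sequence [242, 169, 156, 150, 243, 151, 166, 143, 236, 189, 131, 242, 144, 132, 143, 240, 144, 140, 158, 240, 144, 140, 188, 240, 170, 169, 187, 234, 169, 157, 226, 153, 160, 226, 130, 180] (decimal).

10

Byte at offset 0: 0xF2 = 11110010 → 4-byte char (#1). Advance 4.
Byte at offset 4: 0xF3 = 11110011 → 4-byte char (#2). Advance 4.
Byte at offset 8: 0xEC = 11101100 → 3-byte char (#3). Advance 3.
Byte at offset 11: 0xF2 = 11110010 → 4-byte char (#4). Advance 4.
Byte at offset 15: 0xF0 = 11110000 → 4-byte char (#5). Advance 4.
Byte at offset 19: 0xF0 = 11110000 → 4-byte char (#6). Advance 4.
Byte at offset 23: 0xF0 = 11110000 → 4-byte char (#7). Advance 4.
Byte at offset 27: 0xEA = 11101010 → 3-byte char (#8). Advance 3.
Byte at offset 30: 0xE2 = 11100010 → 3-byte char (#9). Advance 3.
Byte at offset 33: 0xE2 = 11100010 → 3-byte char (#10). Advance 3.
Reached end at offset 36 after 10 code points.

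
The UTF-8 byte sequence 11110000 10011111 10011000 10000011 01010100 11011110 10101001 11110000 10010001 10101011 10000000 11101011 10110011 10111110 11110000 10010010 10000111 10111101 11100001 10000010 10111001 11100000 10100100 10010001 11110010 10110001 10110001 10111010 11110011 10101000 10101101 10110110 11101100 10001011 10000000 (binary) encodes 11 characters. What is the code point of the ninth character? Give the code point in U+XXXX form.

U+B1C7A

Offset 0: leading byte 0xF0 = 11110000 → 4-byte char #1 = F0 9F 98 83.
Offset 4: leading byte 0x54 = 01010100 → 1-byte char #2 = 54.
Offset 5: leading byte 0xDE = 11011110 → 2-byte char #3 = DE A9.
Offset 7: leading byte 0xF0 = 11110000 → 4-byte char #4 = F0 91 AB 80.
Offset 11: leading byte 0xEB = 11101011 → 3-byte char #5 = EB B3 BE.
Offset 14: leading byte 0xF0 = 11110000 → 4-byte char #6 = F0 92 87 BD.
Offset 18: leading byte 0xE1 = 11100001 → 3-byte char #7 = E1 82 B9.
Offset 21: leading byte 0xE0 = 11100000 → 3-byte char #8 = E0 A4 91.
Offset 24: leading byte 0xF2 = 11110010 → 4-byte char #9 = F2 B1 B1 BA.
Leading byte 0xF2 = 11110010 matches 11110xxx → 4-byte sequence.
Byte 1: 0xF2 = 11110010, payload 010 (3 bits).
Byte 2: 0xB1 = 10110001 (10xxxxxx ✓), payload 110001.
Byte 3: 0xB1 = 10110001 (10xxxxxx ✓), payload 110001.
Byte 4: 0xBA = 10111010 (10xxxxxx ✓), payload 111010.
Concatenate: 010110001110001111010 = 0xB1C7A (21 bits → U+B1C7A).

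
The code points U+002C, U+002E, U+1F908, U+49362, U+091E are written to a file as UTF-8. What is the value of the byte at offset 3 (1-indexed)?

0xF0

1-indexed offset 3 is 0-indexed offset 2.
U+002C → 1-byte form 2C at offsets 0–0.
U+002E → 1-byte form 2E at offsets 1–1.
U+1F908 → 4-byte form F0 9F A4 88 at offsets 2–5.
Offset 2 falls in char 3's range; it's byte 1 of F0 9F A4 88 = 0xF0.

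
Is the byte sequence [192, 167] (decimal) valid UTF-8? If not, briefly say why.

invalid (overlong encoding)

Leading byte 0xC0 = 11000000 → 2-byte form.
Continuation bytes all match 10xxxxxx. Payload decodes to 0x27.
But 0x27 < 0x80, the minimum for a 2-byte sequence — this is an overlong encoding.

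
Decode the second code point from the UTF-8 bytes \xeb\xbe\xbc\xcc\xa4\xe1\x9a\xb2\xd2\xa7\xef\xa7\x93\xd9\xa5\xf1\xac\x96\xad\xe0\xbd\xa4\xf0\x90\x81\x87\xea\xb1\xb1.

Offset 0: leading byte 0xEB = 11101011 → 3-byte char #1 = EB BE BC.
Offset 3: leading byte 0xCC = 11001100 → 2-byte char #2 = CC A4.
Leading byte 0xCC = 11001100 matches 110xxxxx → 2-byte sequence.
Byte 1: 0xCC = 11001100, payload 01100 (5 bits).
Byte 2: 0xA4 = 10100100 (10xxxxxx ✓), payload 100100.
Concatenate: 01100100100 = 0x324 (11 bits → U+0324).

U+0324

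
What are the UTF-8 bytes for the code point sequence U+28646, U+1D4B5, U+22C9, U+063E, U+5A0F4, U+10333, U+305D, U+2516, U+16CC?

U+28646: 4-byte form → F0 A8 99 86.
U+1D4B5: 4-byte form → F0 9D 92 B5.
U+22C9: 3-byte form → E2 8B 89.
U+063E: 2-byte form → D8 BE.
U+5A0F4: 4-byte form → F1 9A 83 B4.
U+10333: 4-byte form → F0 90 8C B3.
U+305D: 3-byte form → E3 81 9D.
U+2516: 3-byte form → E2 94 96.
U+16CC: 3-byte form → E1 9B 8C.
Concatenated (30 bytes): F0 A8 99 86 F0 9D 92 B5 E2 8B 89 D8 BE F1 9A 83 B4 F0 90 8C B3 E3 81 9D E2 94 96 E1 9B 8C.

F0 A8 99 86 F0 9D 92 B5 E2 8B 89 D8 BE F1 9A 83 B4 F0 90 8C B3 E3 81 9D E2 94 96 E1 9B 8C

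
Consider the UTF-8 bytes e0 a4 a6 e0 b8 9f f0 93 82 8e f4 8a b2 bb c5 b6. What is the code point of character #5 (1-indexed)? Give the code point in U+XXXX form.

Offset 0: leading byte 0xE0 = 11100000 → 3-byte char #1 = E0 A4 A6.
Offset 3: leading byte 0xE0 = 11100000 → 3-byte char #2 = E0 B8 9F.
Offset 6: leading byte 0xF0 = 11110000 → 4-byte char #3 = F0 93 82 8E.
Offset 10: leading byte 0xF4 = 11110100 → 4-byte char #4 = F4 8A B2 BB.
Offset 14: leading byte 0xC5 = 11000101 → 2-byte char #5 = C5 B6.
Leading byte 0xC5 = 11000101 matches 110xxxxx → 2-byte sequence.
Byte 1: 0xC5 = 11000101, payload 00101 (5 bits).
Byte 2: 0xB6 = 10110110 (10xxxxxx ✓), payload 110110.
Concatenate: 00101110110 = 0x176 (11 bits → U+0176).

U+0176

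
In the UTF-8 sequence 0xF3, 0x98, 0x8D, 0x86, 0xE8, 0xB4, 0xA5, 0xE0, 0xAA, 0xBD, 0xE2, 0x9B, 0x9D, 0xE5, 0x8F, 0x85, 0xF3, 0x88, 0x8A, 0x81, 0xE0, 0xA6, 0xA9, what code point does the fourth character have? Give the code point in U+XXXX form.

Offset 0: leading byte 0xF3 = 11110011 → 4-byte char #1 = F3 98 8D 86.
Offset 4: leading byte 0xE8 = 11101000 → 3-byte char #2 = E8 B4 A5.
Offset 7: leading byte 0xE0 = 11100000 → 3-byte char #3 = E0 AA BD.
Offset 10: leading byte 0xE2 = 11100010 → 3-byte char #4 = E2 9B 9D.
Leading byte 0xE2 = 11100010 matches 1110xxxx → 3-byte sequence.
Byte 1: 0xE2 = 11100010, payload 0010 (4 bits).
Byte 2: 0x9B = 10011011 (10xxxxxx ✓), payload 011011.
Byte 3: 0x9D = 10011101 (10xxxxxx ✓), payload 011101.
Concatenate: 0010011011011101 = 0x26DD (16 bits → U+26DD).

U+26DD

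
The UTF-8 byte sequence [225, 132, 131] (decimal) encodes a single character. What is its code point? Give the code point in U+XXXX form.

U+1103

Leading byte 0xE1 = 11100001 matches 1110xxxx → 3-byte sequence.
Byte 1: 0xE1 = 11100001, payload 0001 (4 bits).
Byte 2: 0x84 = 10000100 (10xxxxxx ✓), payload 000100.
Byte 3: 0x83 = 10000011 (10xxxxxx ✓), payload 000011.
Concatenate: 0001000100000011 = 0x1103 (16 bits → U+1103).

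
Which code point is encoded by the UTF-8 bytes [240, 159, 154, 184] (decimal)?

U+1F6B8

Leading byte 0xF0 = 11110000 matches 11110xxx → 4-byte sequence.
Byte 1: 0xF0 = 11110000, payload 000 (3 bits).
Byte 2: 0x9F = 10011111 (10xxxxxx ✓), payload 011111.
Byte 3: 0x9A = 10011010 (10xxxxxx ✓), payload 011010.
Byte 4: 0xB8 = 10111000 (10xxxxxx ✓), payload 111000.
Concatenate: 000011111011010111000 = 0x1F6B8 (21 bits → U+1F6B8).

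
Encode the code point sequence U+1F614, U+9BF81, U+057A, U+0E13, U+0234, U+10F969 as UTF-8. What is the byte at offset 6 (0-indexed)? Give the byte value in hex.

U+1F614 → 4-byte form F0 9F 98 94 at offsets 0–3.
U+9BF81 → 4-byte form F2 9B BE 81 at offsets 4–7.
Offset 6 falls in char 2's range; it's byte 3 of F2 9B BE 81 = 0xBE.

0xBE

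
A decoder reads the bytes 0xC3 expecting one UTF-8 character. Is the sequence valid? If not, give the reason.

invalid (sequence truncated)

Leading byte 0xC3 = 11000011 → 2-byte form, but only 1 byte is present.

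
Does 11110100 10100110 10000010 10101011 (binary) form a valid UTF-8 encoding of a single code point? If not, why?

Leading byte 0xF4 = 11110100 → 4-byte form.
Payload = 0x1260AB, which exceeds U+10FFFF, the maximum Unicode code point. (Leading bytes F5–FF, or F4 followed by ≥ 0x90, are invalid.)

invalid (encodes a value above U+10FFFF)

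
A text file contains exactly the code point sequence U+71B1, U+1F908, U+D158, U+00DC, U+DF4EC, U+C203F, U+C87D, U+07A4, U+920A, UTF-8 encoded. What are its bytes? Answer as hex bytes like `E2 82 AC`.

E7 86 B1 F0 9F A4 88 ED 85 98 C3 9C F3 9F 93 AC F3 82 80 BF EC A1 BD DE A4 E9 88 8A

U+71B1: 3-byte form → E7 86 B1.
U+1F908: 4-byte form → F0 9F A4 88.
U+D158: 3-byte form → ED 85 98.
U+00DC: 2-byte form → C3 9C.
U+DF4EC: 4-byte form → F3 9F 93 AC.
U+C203F: 4-byte form → F3 82 80 BF.
U+C87D: 3-byte form → EC A1 BD.
U+07A4: 2-byte form → DE A4.
U+920A: 3-byte form → E9 88 8A.
Concatenated (28 bytes): E7 86 B1 F0 9F A4 88 ED 85 98 C3 9C F3 9F 93 AC F3 82 80 BF EC A1 BD DE A4 E9 88 8A.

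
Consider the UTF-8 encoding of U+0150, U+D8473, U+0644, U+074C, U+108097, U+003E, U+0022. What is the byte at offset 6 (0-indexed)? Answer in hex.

U+0150 → 2-byte form C5 90 at offsets 0–1.
U+D8473 → 4-byte form F3 98 91 B3 at offsets 2–5.
U+0644 → 2-byte form D9 84 at offsets 6–7.
Offset 6 falls in char 3's range; it's byte 1 of D9 84 = 0xD9.

0xD9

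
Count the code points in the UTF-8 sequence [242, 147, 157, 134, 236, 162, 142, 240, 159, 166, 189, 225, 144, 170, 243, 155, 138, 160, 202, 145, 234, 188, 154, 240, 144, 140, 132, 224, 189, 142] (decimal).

Byte at offset 0: 0xF2 = 11110010 → 4-byte char (#1). Advance 4.
Byte at offset 4: 0xEC = 11101100 → 3-byte char (#2). Advance 3.
Byte at offset 7: 0xF0 = 11110000 → 4-byte char (#3). Advance 4.
Byte at offset 11: 0xE1 = 11100001 → 3-byte char (#4). Advance 3.
Byte at offset 14: 0xF3 = 11110011 → 4-byte char (#5). Advance 4.
Byte at offset 18: 0xCA = 11001010 → 2-byte char (#6). Advance 2.
Byte at offset 20: 0xEA = 11101010 → 3-byte char (#7). Advance 3.
Byte at offset 23: 0xF0 = 11110000 → 4-byte char (#8). Advance 4.
Byte at offset 27: 0xE0 = 11100000 → 3-byte char (#9). Advance 3.
Reached end at offset 30 after 9 code points.

9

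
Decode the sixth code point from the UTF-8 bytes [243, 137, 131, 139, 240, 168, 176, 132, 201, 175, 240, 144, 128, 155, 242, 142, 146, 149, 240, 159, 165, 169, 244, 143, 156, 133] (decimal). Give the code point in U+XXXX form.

Offset 0: leading byte 0xF3 = 11110011 → 4-byte char #1 = F3 89 83 8B.
Offset 4: leading byte 0xF0 = 11110000 → 4-byte char #2 = F0 A8 B0 84.
Offset 8: leading byte 0xC9 = 11001001 → 2-byte char #3 = C9 AF.
Offset 10: leading byte 0xF0 = 11110000 → 4-byte char #4 = F0 90 80 9B.
Offset 14: leading byte 0xF2 = 11110010 → 4-byte char #5 = F2 8E 92 95.
Offset 18: leading byte 0xF0 = 11110000 → 4-byte char #6 = F0 9F A5 A9.
Leading byte 0xF0 = 11110000 matches 11110xxx → 4-byte sequence.
Byte 1: 0xF0 = 11110000, payload 000 (3 bits).
Byte 2: 0x9F = 10011111 (10xxxxxx ✓), payload 011111.
Byte 3: 0xA5 = 10100101 (10xxxxxx ✓), payload 100101.
Byte 4: 0xA9 = 10101001 (10xxxxxx ✓), payload 101001.
Concatenate: 000011111100101101001 = 0x1F969 (21 bits → U+1F969).

U+1F969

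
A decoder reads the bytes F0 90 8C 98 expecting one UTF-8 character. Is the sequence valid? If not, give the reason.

Leading byte 0xF0 = 11110000 → 4-byte form.
Continuation bytes 0x90=10010000, 0x8C=10001100, 0x98=10011000 all match 10xxxxxx.
Decoded value 0x10318 is ≥ 0x10000 (shortest form) and not a surrogate.

valid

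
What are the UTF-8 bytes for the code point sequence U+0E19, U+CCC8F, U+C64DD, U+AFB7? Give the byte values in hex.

E0 B8 99 F3 8C B2 8F F3 86 93 9D EA BE B7

U+0E19: 3-byte form → E0 B8 99.
U+CCC8F: 4-byte form → F3 8C B2 8F.
U+C64DD: 4-byte form → F3 86 93 9D.
U+AFB7: 3-byte form → EA BE B7.
Concatenated (14 bytes): E0 B8 99 F3 8C B2 8F F3 86 93 9D EA BE B7.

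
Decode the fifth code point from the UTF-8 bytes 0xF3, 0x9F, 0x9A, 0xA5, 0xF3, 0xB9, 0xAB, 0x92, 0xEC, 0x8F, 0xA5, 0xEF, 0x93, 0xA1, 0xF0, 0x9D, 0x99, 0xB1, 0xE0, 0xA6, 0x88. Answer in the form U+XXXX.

U+1D671

Offset 0: leading byte 0xF3 = 11110011 → 4-byte char #1 = F3 9F 9A A5.
Offset 4: leading byte 0xF3 = 11110011 → 4-byte char #2 = F3 B9 AB 92.
Offset 8: leading byte 0xEC = 11101100 → 3-byte char #3 = EC 8F A5.
Offset 11: leading byte 0xEF = 11101111 → 3-byte char #4 = EF 93 A1.
Offset 14: leading byte 0xF0 = 11110000 → 4-byte char #5 = F0 9D 99 B1.
Leading byte 0xF0 = 11110000 matches 11110xxx → 4-byte sequence.
Byte 1: 0xF0 = 11110000, payload 000 (3 bits).
Byte 2: 0x9D = 10011101 (10xxxxxx ✓), payload 011101.
Byte 3: 0x99 = 10011001 (10xxxxxx ✓), payload 011001.
Byte 4: 0xB1 = 10110001 (10xxxxxx ✓), payload 110001.
Concatenate: 000011101011001110001 = 0x1D671 (21 bits → U+1D671).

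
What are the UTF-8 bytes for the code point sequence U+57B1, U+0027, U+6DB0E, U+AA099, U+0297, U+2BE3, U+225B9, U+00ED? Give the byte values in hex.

U+57B1: 3-byte form → E5 9E B1.
U+0027: 1-byte form → 27.
U+6DB0E: 4-byte form → F1 AD AC 8E.
U+AA099: 4-byte form → F2 AA 82 99.
U+0297: 2-byte form → CA 97.
U+2BE3: 3-byte form → E2 AF A3.
U+225B9: 4-byte form → F0 A2 96 B9.
U+00ED: 2-byte form → C3 AD.
Concatenated (23 bytes): E5 9E B1 27 F1 AD AC 8E F2 AA 82 99 CA 97 E2 AF A3 F0 A2 96 B9 C3 AD.

E5 9E B1 27 F1 AD AC 8E F2 AA 82 99 CA 97 E2 AF A3 F0 A2 96 B9 C3 AD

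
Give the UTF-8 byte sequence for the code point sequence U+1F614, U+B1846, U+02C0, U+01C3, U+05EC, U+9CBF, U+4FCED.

F0 9F 98 94 F2 B1 A1 86 CB 80 C7 83 D7 AC E9 B2 BF F1 8F B3 AD

U+1F614: 4-byte form → F0 9F 98 94.
U+B1846: 4-byte form → F2 B1 A1 86.
U+02C0: 2-byte form → CB 80.
U+01C3: 2-byte form → C7 83.
U+05EC: 2-byte form → D7 AC.
U+9CBF: 3-byte form → E9 B2 BF.
U+4FCED: 4-byte form → F1 8F B3 AD.
Concatenated (21 bytes): F0 9F 98 94 F2 B1 A1 86 CB 80 C7 83 D7 AC E9 B2 BF F1 8F B3 AD.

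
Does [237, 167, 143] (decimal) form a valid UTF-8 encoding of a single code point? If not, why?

invalid (encodes a surrogate (U+D800–U+DFFF))

Structurally a 3-byte sequence; payload = 0xD9CF.
But 0xD9CF is in U+D800–U+DFFF, the surrogate range. Surrogates are not Unicode scalar values and are forbidden in UTF-8.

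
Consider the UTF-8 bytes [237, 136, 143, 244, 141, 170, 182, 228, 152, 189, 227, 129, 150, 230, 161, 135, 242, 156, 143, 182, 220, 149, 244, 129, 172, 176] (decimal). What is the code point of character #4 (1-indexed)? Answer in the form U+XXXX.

Offset 0: leading byte 0xED = 11101101 → 3-byte char #1 = ED 88 8F.
Offset 3: leading byte 0xF4 = 11110100 → 4-byte char #2 = F4 8D AA B6.
Offset 7: leading byte 0xE4 = 11100100 → 3-byte char #3 = E4 98 BD.
Offset 10: leading byte 0xE3 = 11100011 → 3-byte char #4 = E3 81 96.
Leading byte 0xE3 = 11100011 matches 1110xxxx → 3-byte sequence.
Byte 1: 0xE3 = 11100011, payload 0011 (4 bits).
Byte 2: 0x81 = 10000001 (10xxxxxx ✓), payload 000001.
Byte 3: 0x96 = 10010110 (10xxxxxx ✓), payload 010110.
Concatenate: 0011000001010110 = 0x3056 (16 bits → U+3056).

U+3056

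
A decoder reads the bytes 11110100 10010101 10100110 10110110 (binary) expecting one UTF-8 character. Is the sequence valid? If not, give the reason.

Leading byte 0xF4 = 11110100 → 4-byte form.
Payload = 0x1159B6, which exceeds U+10FFFF, the maximum Unicode code point. (Leading bytes F5–FF, or F4 followed by ≥ 0x90, are invalid.)

invalid (encodes a value above U+10FFFF)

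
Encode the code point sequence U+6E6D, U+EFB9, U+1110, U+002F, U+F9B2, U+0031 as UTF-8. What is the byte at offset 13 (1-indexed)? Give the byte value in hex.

1-indexed offset 13 is 0-indexed offset 12.
U+6E6D → 3-byte form E6 B9 AD at offsets 0–2.
U+EFB9 → 3-byte form EE BE B9 at offsets 3–5.
U+1110 → 3-byte form E1 84 90 at offsets 6–8.
U+002F → 1-byte form 2F at offsets 9–9.
U+F9B2 → 3-byte form EF A6 B2 at offsets 10–12.
Offset 12 falls in char 5's range; it's byte 3 of EF A6 B2 = 0xB2.

0xB2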